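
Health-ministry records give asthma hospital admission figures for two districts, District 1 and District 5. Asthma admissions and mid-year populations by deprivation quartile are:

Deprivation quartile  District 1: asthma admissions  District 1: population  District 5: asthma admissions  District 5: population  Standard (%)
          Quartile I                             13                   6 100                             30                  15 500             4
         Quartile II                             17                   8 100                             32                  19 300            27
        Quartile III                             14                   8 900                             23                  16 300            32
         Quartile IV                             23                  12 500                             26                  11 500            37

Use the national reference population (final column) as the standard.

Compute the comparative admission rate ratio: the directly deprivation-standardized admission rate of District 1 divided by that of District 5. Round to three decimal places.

1.013

Deprivation-specific rates per 10 000 for District 1: 21.31, 20.99, 15.73, 18.40.
For District 5: 19.35, 16.58, 14.11, 22.61.
Standard weights: 0.04, 0.27, 0.32, 0.37.
District 1: 0.0400×21.31 + 0.2700×20.99 + 0.3200×15.73 + 0.3700×18.40 = 18.3608 per 10 000.
District 5: 0.0400×19.35 + 0.2700×16.58 + 0.3200×14.11 + 0.3700×22.61 = 18.1314 per 10 000.
Ratio = 18.3608 ÷ 18.1314 = 1.01265.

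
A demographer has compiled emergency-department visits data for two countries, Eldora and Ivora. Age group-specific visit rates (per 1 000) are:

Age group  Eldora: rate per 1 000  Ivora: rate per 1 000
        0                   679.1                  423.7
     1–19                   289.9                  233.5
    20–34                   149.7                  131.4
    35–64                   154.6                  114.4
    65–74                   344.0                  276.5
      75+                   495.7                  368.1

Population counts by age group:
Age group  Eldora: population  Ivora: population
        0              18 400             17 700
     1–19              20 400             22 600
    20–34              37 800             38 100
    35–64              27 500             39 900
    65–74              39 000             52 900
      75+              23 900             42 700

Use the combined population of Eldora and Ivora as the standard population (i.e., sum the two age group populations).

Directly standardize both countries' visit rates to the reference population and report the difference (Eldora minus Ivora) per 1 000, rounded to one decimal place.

79.9

Combined standard total = 380 900; weights = 0.0948, 0.1129, 0.1993, 0.1769, 0.2413, 0.1748.
Eldora: 0.0948×679.1 + 0.1129×289.9 + 0.1993×149.7 + 0.1769×154.6 + 0.2413×344.0 + 0.1748×495.7 = 323.9451 per 1 000.
Ivora: 0.0948×423.7 + 0.1129×233.5 + 0.1993×131.4 + 0.1769×114.4 + 0.2413×276.5 + 0.1748×368.1 = 244.0160 per 1 000.
Difference = 323.9451 − 244.0160 = 79.9291.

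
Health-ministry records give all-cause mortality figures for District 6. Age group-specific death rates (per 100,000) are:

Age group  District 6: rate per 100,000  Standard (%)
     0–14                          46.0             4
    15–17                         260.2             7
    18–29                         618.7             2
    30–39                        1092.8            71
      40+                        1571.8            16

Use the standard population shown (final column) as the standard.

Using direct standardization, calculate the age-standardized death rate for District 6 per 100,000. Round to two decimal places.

Standard weights: 0.04, 0.07, 0.02, 0.71, 0.16.
Standardized rate: 0.0400×46.0 + 0.0700×260.2 + 0.0200×618.7 + 0.7100×1092.8 + 0.1600×1571.8 = 1059.8040 per 100,000.

1059.80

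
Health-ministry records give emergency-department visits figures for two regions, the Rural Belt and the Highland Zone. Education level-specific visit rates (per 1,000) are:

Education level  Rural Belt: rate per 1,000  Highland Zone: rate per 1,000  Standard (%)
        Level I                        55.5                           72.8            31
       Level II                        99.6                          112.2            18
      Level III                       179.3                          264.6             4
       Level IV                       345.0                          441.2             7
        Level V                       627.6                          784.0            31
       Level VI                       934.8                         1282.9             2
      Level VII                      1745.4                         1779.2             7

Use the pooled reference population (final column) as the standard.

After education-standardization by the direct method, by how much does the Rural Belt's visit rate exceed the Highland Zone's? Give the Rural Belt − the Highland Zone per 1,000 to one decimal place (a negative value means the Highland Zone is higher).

Standard weights: 0.31, 0.18, 0.04, 0.07, 0.31, 0.02, 0.07.
The Rural Belt: 0.3100×55.5 + 0.1800×99.6 + 0.0400×179.3 + 0.0700×345.0 + 0.3100×627.6 + 0.0200×934.8 + 0.0700×1745.4 = 401.8850 per 1,000.
The Highland Zone: 0.3100×72.8 + 0.1800×112.2 + 0.0400×264.6 + 0.0700×441.2 + 0.3100×784.0 + 0.0200×1282.9 + 0.0700×1779.2 = 477.4740 per 1,000.
Difference = 401.8850 − 477.4740 = -75.5890.

-75.6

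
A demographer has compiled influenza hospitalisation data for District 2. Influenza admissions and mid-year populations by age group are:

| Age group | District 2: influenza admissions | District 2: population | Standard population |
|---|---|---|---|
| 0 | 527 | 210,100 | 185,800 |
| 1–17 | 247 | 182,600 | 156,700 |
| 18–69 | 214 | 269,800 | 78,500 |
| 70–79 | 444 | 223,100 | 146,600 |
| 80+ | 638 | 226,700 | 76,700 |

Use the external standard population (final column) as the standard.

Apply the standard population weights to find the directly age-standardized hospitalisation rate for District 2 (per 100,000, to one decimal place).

Age-specific rates per 100,000 for District 2: 250.83, 135.27, 79.32, 199.01, 281.43.
Standard total = 644,300; weights = 0.2884, 0.2432, 0.1218, 0.2275, 0.1190.
Standardized rate: 0.2884×250.83 + 0.2432×135.27 + 0.1218×79.32 + 0.2275×199.01 + 0.1190×281.43 = 193.6813 per 100,000.

193.7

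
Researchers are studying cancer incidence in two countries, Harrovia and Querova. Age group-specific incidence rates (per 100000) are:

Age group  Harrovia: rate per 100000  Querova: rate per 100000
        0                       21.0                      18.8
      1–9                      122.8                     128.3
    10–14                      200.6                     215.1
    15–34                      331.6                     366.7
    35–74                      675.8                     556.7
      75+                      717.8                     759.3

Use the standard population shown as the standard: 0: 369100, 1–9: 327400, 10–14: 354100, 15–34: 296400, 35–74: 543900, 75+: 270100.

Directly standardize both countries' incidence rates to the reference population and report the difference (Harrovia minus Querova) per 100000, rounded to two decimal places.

Standard total = 2161000; weights = 0.1708, 0.1515, 0.1639, 0.1372, 0.2517, 0.1250.
Harrovia: 0.1708×21.0 + 0.1515×122.8 + 0.1639×200.6 + 0.1372×331.6 + 0.2517×675.8 + 0.1250×717.8 = 360.3517 per 100000.
Querova: 0.1708×18.8 + 0.1515×128.3 + 0.1639×215.1 + 0.1372×366.7 + 0.2517×556.7 + 0.1250×759.3 = 343.2102 per 100000.
Difference = 360.3517 − 343.2102 = 17.1414.

17.14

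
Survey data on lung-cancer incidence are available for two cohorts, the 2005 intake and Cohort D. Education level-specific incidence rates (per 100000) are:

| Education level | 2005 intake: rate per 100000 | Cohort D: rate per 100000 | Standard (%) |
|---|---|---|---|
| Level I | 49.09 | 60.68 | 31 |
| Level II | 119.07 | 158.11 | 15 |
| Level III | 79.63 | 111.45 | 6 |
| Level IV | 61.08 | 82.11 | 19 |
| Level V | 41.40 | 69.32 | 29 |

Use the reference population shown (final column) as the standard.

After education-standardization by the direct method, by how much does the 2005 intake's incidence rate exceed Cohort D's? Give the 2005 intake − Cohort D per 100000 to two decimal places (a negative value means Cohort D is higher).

-23.45

Standard weights: 0.31, 0.15, 0.06, 0.19, 0.29.
The 2005 intake: 0.3100×49.09 + 0.1500×119.07 + 0.0600×79.63 + 0.1900×61.08 + 0.2900×41.40 = 61.4674 per 100000.
Cohort D: 0.3100×60.68 + 0.1500×158.11 + 0.0600×111.45 + 0.1900×82.11 + 0.2900×69.32 = 84.9180 per 100000.
Difference = 61.4674 − 84.9180 = -23.4506.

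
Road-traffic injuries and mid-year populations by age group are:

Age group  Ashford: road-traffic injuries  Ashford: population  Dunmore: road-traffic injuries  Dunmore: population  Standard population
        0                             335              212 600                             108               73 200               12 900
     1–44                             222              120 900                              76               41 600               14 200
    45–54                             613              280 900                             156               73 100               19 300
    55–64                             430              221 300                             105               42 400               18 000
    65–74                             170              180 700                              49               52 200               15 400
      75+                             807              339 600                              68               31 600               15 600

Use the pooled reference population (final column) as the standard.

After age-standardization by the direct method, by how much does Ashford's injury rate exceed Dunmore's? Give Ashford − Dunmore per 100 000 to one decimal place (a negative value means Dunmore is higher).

-3.9

Age-specific rates per 100 000 for Ashford: 157.57, 183.62, 218.23, 194.31, 94.08, 237.63.
For Dunmore: 147.54, 182.69, 213.41, 247.64, 93.87, 215.19.
Standard total = 95 400; weights = 0.1352, 0.1488, 0.2023, 0.1887, 0.1614, 0.1635.
Ashford: 0.1352×157.57 + 0.1488×183.62 + 0.2023×218.23 + 0.1887×194.31 + 0.1614×94.08 + 0.1635×237.63 = 183.4938 per 100 000.
Dunmore: 0.1352×147.54 + 0.1488×182.69 + 0.2023×213.41 + 0.1887×247.64 + 0.1614×93.87 + 0.1635×215.19 = 187.3832 per 100 000.
Difference = 183.4938 − 187.3832 = -3.8893.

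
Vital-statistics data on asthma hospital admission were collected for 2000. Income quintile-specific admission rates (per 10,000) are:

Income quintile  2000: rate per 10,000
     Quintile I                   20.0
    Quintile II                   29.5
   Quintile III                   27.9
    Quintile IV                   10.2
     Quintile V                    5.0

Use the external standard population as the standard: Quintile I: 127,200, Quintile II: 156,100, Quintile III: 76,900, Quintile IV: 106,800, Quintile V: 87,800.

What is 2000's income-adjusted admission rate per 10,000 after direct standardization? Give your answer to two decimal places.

Standard total = 554,800; weights = 0.2293, 0.2814, 0.1386, 0.1925, 0.1583.
Standardized rate: 0.2293×20.0 + 0.2814×29.5 + 0.1386×27.9 + 0.1925×10.2 + 0.1583×5.0 = 19.5076 per 10,000.

19.51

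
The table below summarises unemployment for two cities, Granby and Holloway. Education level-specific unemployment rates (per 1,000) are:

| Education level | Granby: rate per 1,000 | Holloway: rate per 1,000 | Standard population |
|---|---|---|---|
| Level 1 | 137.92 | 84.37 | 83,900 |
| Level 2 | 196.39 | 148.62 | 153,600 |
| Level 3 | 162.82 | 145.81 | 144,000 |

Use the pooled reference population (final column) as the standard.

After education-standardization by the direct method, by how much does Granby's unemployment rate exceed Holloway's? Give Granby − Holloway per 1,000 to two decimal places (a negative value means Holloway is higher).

37.43

Standard total = 381,500; weights = 0.2199, 0.4026, 0.3775.
Granby: 0.2199×137.92 + 0.4026×196.39 + 0.3775×162.82 = 170.8600 per 1,000.
Holloway: 0.2199×84.37 + 0.4026×148.62 + 0.3775×145.81 = 133.4294 per 1,000.
Difference = 170.8600 − 133.4294 = 37.4306.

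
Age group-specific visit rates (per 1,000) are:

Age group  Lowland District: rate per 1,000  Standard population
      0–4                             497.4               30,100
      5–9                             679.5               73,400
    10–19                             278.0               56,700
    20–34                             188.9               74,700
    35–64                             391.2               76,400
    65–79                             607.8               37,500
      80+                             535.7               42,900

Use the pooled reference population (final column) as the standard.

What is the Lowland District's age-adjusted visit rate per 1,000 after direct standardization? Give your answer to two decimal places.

Standard total = 391,700; weights = 0.0768, 0.1874, 0.1448, 0.1907, 0.1950, 0.0957, 0.1095.
Standardized rate: 0.0768×497.4 + 0.1874×679.5 + 0.1448×278.0 + 0.1907×188.9 + 0.1950×391.2 + 0.0957×607.8 + 0.1095×535.7 = 434.9813 per 1,000.

434.98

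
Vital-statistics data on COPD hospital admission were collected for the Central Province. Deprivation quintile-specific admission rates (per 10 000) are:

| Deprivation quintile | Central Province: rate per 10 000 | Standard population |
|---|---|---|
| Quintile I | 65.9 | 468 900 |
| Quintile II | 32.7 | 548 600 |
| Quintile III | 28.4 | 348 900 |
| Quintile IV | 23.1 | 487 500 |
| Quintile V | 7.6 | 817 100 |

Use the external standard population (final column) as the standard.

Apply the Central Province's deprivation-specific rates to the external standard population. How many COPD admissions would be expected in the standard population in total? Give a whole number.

Expected COPD admissions = Σ (standard pop × deprivation-specific rate ÷ 10 000)
= 468 900×65.9/10 000 + 548 600×32.7/10 000 + 348 900×28.4/10 000 + 487 500×23.1/10 000 + 817 100×7.6/10 000
= 3090.05 + 1793.92 + 990.88 + 1126.12 + 621.00 = 7621.97.

7622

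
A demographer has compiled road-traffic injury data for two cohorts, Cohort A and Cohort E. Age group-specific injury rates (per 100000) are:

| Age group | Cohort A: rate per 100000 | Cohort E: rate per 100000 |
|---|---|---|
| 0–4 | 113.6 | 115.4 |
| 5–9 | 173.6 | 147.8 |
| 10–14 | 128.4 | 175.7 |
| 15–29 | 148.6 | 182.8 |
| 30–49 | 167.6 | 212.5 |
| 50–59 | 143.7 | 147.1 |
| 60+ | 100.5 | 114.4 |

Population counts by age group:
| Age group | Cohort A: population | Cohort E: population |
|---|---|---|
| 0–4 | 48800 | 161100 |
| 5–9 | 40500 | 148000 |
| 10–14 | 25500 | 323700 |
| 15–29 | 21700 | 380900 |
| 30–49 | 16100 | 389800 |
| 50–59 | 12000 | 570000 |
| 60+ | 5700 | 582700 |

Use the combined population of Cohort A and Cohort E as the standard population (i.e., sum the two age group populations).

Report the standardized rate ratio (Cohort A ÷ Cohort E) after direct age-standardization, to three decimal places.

Combined standard total = 2726500; weights = 0.0770, 0.0691, 0.1281, 0.1477, 0.1489, 0.2135, 0.2158.
Cohort A: 0.0770×113.6 + 0.0691×173.6 + 0.1281×128.4 + 0.1477×148.6 + 0.1489×167.6 + 0.2135×143.7 + 0.2158×100.5 = 136.4490 per 100000.
Cohort E: 0.0770×115.4 + 0.0691×147.8 + 0.1281×175.7 + 0.1477×182.8 + 0.1489×212.5 + 0.2135×147.1 + 0.2158×114.4 = 156.3218 per 100000.
Ratio = 136.4490 ÷ 156.3218 = 0.87287.

0.873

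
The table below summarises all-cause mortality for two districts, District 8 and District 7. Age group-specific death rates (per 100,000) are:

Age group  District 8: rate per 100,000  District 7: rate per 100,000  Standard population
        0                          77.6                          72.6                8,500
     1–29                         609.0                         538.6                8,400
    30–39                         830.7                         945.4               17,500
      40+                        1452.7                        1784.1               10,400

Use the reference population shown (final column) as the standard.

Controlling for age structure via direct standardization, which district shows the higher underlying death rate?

District 7

Standard total = 44,800; weights = 0.1897, 0.1875, 0.3906, 0.2321.
District 8: 0.1897×77.6 + 0.1875×609.0 + 0.3906×830.7 + 0.2321×1452.7 = 790.6368 per 100,000.
District 7: 0.1897×72.6 + 0.1875×538.6 + 0.3906×945.4 + 0.2321×1784.1 = 898.2250 per 100,000.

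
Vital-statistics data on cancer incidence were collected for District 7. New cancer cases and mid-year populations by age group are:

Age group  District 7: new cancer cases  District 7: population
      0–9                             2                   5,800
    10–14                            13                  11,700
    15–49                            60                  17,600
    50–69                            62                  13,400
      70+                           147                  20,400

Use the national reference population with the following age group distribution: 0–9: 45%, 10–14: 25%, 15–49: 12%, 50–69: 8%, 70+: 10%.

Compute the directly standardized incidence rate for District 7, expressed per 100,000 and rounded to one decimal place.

Age-specific rates per 100,000 for District 7: 34.48, 111.11, 340.91, 462.69, 720.59.
Standard weights: 0.45, 0.25, 0.12, 0.08, 0.10.
Standardized rate: 0.4500×34.48 + 0.2500×111.11 + 0.1200×340.91 + 0.0800×462.69 + 0.1000×720.59 = 193.2779 per 100,000.

193.3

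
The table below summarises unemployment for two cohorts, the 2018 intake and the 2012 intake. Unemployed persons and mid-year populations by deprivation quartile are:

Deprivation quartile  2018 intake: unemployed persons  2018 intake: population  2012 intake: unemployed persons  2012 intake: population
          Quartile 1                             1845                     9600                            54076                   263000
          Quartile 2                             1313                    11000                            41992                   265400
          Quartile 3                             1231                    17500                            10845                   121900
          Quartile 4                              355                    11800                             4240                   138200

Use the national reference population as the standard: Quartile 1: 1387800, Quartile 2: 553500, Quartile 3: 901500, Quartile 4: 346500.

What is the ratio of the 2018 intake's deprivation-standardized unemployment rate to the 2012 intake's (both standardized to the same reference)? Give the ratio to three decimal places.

0.877

Deprivation-specific rates per 1000 for the 2018 intake: 192.188, 119.364, 70.343, 30.085.
For the 2012 intake: 205.612, 158.222, 88.966, 30.680.
Standard total = 3189300; weights = 0.4351, 0.1735, 0.2827, 0.1086.
The 2018 intake: 0.4351×192.188 + 0.1735×119.364 + 0.2827×70.343 + 0.1086×30.085 = 127.4963 per 1000.
The 2012 intake: 0.4351×205.612 + 0.1735×158.222 + 0.2827×88.966 + 0.1086×30.680 = 145.4106 per 1000.
Ratio = 127.4963 ÷ 145.4106 = 0.87680.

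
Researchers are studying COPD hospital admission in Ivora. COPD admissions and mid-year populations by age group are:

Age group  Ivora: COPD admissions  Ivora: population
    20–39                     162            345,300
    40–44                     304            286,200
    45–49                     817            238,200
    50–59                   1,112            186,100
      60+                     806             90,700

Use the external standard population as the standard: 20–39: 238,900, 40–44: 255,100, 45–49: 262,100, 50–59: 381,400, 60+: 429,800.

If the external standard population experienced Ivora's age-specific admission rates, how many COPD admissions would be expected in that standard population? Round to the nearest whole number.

7380

Age-specific rates per 10,000 for Ivora: 4.69, 10.62, 34.30, 59.75, 88.86.
Expected COPD admissions = Σ (standard pop × age-specific rate ÷ 10,000)
= 238,900×4.69/10,000 + 255,100×10.62/10,000 + 262,100×34.30/10,000 + 381,400×59.75/10,000 + 429,800×88.86/10,000
= 112.08 + 270.97 + 898.97 + 2278.97 + 3819.39 = 7380.39.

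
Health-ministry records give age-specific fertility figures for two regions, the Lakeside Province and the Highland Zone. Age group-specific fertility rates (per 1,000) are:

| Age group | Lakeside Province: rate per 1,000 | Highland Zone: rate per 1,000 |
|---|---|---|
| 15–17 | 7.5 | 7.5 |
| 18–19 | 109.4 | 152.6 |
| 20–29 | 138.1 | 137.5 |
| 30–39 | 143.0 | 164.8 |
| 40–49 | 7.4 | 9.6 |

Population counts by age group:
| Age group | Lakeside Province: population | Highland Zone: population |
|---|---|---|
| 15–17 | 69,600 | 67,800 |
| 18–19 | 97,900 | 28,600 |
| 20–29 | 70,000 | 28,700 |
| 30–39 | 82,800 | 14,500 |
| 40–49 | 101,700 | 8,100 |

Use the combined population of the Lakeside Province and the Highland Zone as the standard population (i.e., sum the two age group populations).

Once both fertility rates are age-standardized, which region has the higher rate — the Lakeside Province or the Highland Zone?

Combined standard total = 569,700; weights = 0.2412, 0.2220, 0.1732, 0.1708, 0.1927.
The Lakeside Province: 0.2412×7.5 + 0.2220×109.4 + 0.1732×138.1 + 0.1708×143.0 + 0.1927×7.4 = 75.8759 per 1,000.
The Highland Zone: 0.2412×7.5 + 0.2220×152.6 + 0.1732×137.5 + 0.1708×164.8 + 0.1927×9.6 = 89.5116 per 1,000.
The crude rates (79.37 vs 76.41) would put the Lakeside Province higher, but that reflects its age composition; once standardized to a common age structure, the Highland Zone has the higher underlying rate.

Highland Zone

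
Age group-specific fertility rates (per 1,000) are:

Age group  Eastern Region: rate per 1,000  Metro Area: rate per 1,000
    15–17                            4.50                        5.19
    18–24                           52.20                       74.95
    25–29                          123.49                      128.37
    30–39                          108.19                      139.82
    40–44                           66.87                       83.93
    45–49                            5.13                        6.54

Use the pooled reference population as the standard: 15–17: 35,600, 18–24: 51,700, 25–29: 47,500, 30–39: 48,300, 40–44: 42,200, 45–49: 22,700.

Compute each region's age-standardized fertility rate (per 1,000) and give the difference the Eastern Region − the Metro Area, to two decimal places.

Standard total = 248,000; weights = 0.1435, 0.2085, 0.1915, 0.1948, 0.1702, 0.0915.
The Eastern Region: 0.1435×4.50 + 0.2085×52.20 + 0.1915×123.49 + 0.1948×108.19 + 0.1702×66.87 + 0.0915×5.13 = 68.0994 per 1,000.
The Metro Area: 0.1435×5.19 + 0.2085×74.95 + 0.1915×128.37 + 0.1948×139.82 + 0.1702×83.93 + 0.0915×6.54 = 83.0680 per 1,000.
Difference = 68.0994 − 83.0680 = -14.9686.

-14.97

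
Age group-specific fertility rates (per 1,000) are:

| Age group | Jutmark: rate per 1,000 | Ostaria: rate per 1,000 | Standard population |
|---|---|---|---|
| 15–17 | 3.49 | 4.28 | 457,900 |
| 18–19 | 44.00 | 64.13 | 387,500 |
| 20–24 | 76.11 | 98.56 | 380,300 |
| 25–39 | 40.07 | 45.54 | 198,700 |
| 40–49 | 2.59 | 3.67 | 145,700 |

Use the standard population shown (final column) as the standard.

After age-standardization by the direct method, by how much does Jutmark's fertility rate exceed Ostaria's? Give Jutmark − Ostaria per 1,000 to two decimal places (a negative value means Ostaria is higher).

Standard total = 1,570,100; weights = 0.2916, 0.2468, 0.2422, 0.1266, 0.0928.
Jutmark: 0.2916×3.49 + 0.2468×44.00 + 0.2422×76.11 + 0.1266×40.07 + 0.0928×2.59 = 35.6232 per 1,000.
Ostaria: 0.2916×4.28 + 0.2468×64.13 + 0.2422×98.56 + 0.1266×45.54 + 0.0928×3.67 = 47.0518 per 1,000.
Difference = 35.6232 − 47.0518 = -11.4286.

-11.43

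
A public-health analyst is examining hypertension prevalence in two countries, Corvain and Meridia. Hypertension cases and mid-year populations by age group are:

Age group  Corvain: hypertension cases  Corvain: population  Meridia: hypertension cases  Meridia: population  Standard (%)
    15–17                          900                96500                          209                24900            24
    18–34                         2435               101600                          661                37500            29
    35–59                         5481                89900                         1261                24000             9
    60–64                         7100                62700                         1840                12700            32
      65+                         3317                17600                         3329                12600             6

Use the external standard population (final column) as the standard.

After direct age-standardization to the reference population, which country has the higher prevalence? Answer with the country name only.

Age-specific rates per 1000 for Corvain: 9.326, 23.967, 60.968, 113.238, 188.466.
For Meridia: 8.394, 17.627, 52.542, 144.882, 264.206.
Standard weights: 0.24, 0.29, 0.09, 0.32, 0.06.
Corvain: 0.2400×9.326 + 0.2900×23.967 + 0.0900×60.968 + 0.3200×113.238 + 0.0600×188.466 = 62.2197 per 1000.
Meridia: 0.2400×8.394 + 0.2900×17.627 + 0.0900×52.542 + 0.3200×144.882 + 0.0600×264.206 = 74.0695 per 1000.

Meridia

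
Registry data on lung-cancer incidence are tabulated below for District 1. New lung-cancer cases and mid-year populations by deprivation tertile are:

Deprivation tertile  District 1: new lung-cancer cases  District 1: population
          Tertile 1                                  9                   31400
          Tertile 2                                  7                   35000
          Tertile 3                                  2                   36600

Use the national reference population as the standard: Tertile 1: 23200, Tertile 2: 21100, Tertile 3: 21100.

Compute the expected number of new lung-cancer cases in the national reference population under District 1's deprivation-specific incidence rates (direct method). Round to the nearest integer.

12

Deprivation-specific rates per 100000 for District 1: 28.66, 20.00, 5.46.
Expected new lung-cancer cases = Σ (standard pop × deprivation-specific rate ÷ 100000)
= 23200×28.66/100000 + 21100×20.00/100000 + 21100×5.46/100000
= 6.65 + 4.22 + 1.15 = 12.02.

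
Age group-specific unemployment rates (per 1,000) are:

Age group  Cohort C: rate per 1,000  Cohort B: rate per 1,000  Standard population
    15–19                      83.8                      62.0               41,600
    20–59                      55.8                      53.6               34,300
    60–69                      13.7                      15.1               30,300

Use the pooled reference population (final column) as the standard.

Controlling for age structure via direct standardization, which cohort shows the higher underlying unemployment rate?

Cohort C

Standard total = 106,200; weights = 0.3917, 0.3230, 0.2853.
Cohort C: 0.3917×83.8 + 0.3230×55.8 + 0.2853×13.7 = 54.7564 per 1,000.
Cohort B: 0.3917×62.0 + 0.3230×53.6 + 0.2853×15.1 = 45.9059 per 1,000.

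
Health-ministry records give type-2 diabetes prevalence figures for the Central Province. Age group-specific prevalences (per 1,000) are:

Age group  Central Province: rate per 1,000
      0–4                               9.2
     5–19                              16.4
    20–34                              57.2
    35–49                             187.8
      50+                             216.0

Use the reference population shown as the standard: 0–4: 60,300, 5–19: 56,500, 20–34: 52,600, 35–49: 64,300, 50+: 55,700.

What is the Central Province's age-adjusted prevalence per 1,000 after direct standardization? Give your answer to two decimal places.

98.81

Standard total = 289,400; weights = 0.2084, 0.1952, 0.1818, 0.2222, 0.1925.
Standardized rate: 0.2084×9.2 + 0.1952×16.4 + 0.1818×57.2 + 0.2222×187.8 + 0.1925×216.0 = 98.8142 per 1,000.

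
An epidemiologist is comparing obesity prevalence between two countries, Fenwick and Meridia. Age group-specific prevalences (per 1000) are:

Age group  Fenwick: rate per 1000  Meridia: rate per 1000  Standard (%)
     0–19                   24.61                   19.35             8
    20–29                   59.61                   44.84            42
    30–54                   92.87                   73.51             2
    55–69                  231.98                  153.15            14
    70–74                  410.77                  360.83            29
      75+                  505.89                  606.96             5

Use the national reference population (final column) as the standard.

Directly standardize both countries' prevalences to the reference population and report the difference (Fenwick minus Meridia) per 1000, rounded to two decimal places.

Standard weights: 0.08, 0.42, 0.02, 0.14, 0.29, 0.05.
Fenwick: 0.0800×24.61 + 0.4200×59.61 + 0.0200×92.87 + 0.1400×231.98 + 0.2900×410.77 + 0.0500×505.89 = 205.7574 per 1000.
Meridia: 0.0800×19.35 + 0.4200×44.84 + 0.0200×73.51 + 0.1400×153.15 + 0.2900×360.83 + 0.0500×606.96 = 178.2807 per 1000.
Difference = 205.7574 − 178.2807 = 27.4767.

27.48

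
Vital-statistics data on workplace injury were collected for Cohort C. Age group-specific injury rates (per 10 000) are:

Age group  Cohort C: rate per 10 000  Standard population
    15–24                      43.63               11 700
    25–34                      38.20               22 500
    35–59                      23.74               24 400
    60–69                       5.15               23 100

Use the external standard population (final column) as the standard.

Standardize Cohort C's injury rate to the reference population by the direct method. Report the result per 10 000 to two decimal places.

25.31

Standard total = 81 700; weights = 0.1432, 0.2754, 0.2987, 0.2827.
Standardized rate: 0.1432×43.63 + 0.2754×38.20 + 0.2987×23.74 + 0.2827×5.15 = 25.3145 per 10 000.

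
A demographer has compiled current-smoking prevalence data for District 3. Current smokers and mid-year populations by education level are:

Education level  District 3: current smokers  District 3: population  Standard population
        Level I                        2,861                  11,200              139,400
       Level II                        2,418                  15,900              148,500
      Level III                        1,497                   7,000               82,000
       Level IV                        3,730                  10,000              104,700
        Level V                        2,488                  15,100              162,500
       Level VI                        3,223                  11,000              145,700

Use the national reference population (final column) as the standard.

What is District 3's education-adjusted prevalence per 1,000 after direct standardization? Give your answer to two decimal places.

Education-specific rates per 1,000 for District 3: 255.446, 152.075, 213.857, 373.000, 164.768, 293.000.
Standard total = 782,800; weights = 0.1781, 0.1897, 0.1048, 0.1338, 0.2076, 0.1861.
Standardized rate: 0.1781×255.446 + 0.1897×152.075 + 0.1048×213.857 + 0.1338×373.000 + 0.2076×164.768 + 0.1861×293.000 = 235.3689 per 1,000.

235.37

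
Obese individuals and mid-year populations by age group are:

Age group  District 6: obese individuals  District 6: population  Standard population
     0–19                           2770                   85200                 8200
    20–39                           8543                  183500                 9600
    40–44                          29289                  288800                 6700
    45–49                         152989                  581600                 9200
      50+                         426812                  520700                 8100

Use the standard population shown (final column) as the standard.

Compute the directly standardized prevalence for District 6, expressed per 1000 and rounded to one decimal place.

Age-specific rates per 1000 for District 6: 32.512, 46.556, 101.416, 263.048, 819.689.
Standard total = 41800; weights = 0.1962, 0.2297, 0.1603, 0.2201, 0.1938.
Standardized rate: 0.1962×32.512 + 0.2297×46.556 + 0.1603×101.416 + 0.2201×263.048 + 0.1938×819.689 = 250.0609 per 1000.

250.1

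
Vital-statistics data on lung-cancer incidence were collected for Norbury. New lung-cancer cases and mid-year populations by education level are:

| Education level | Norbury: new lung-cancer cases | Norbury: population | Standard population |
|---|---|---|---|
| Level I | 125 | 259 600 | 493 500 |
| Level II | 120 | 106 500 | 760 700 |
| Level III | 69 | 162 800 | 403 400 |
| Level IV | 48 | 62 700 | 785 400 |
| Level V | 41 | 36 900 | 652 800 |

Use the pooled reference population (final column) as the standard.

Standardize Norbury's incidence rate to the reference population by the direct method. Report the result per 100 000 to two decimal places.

Education-specific rates per 100 000 for Norbury: 48.15, 112.68, 42.38, 76.56, 111.11.
Standard total = 3 095 800; weights = 0.1594, 0.2457, 0.1303, 0.2537, 0.2109.
Standardized rate: 0.1594×48.15 + 0.2457×112.68 + 0.1303×42.38 + 0.2537×76.56 + 0.2109×111.11 = 83.7368 per 100 000.

83.74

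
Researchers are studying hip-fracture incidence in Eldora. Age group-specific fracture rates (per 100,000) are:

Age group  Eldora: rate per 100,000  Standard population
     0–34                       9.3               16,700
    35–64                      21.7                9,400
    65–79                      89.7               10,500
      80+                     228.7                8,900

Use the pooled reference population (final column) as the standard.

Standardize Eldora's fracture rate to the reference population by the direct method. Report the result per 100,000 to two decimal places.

Standard total = 45,500; weights = 0.3670, 0.2066, 0.2308, 0.1956.
Standardized rate: 0.3670×9.3 + 0.2066×21.7 + 0.2308×89.7 + 0.1956×228.7 = 73.3312 per 100,000.

73.33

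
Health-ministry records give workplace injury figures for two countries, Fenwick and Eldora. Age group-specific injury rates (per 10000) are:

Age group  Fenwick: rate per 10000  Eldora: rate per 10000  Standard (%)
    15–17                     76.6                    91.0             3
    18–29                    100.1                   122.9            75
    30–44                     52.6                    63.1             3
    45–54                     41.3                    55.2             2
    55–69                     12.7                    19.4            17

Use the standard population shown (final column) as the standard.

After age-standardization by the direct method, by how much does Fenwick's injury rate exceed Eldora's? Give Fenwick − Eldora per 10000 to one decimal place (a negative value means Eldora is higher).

-19.3

Standard weights: 0.03, 0.75, 0.03, 0.02, 0.17.
Fenwick: 0.0300×76.6 + 0.7500×100.1 + 0.0300×52.6 + 0.0200×41.3 + 0.1700×12.7 = 81.9360 per 10000.
Eldora: 0.0300×91.0 + 0.7500×122.9 + 0.0300×63.1 + 0.0200×55.2 + 0.1700×19.4 = 101.2000 per 10000.
Difference = 81.9360 − 101.2000 = -19.2640.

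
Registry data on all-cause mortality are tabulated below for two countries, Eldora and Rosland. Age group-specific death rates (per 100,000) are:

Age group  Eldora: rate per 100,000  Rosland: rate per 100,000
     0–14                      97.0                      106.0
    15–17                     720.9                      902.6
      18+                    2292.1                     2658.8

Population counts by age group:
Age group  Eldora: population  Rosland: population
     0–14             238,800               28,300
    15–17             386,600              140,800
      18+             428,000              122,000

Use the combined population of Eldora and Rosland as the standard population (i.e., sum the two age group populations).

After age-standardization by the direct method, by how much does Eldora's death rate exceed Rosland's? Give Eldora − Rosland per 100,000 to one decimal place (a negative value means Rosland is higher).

Combined standard total = 1,344,500; weights = 0.1987, 0.3923, 0.4091.
Eldora: 0.1987×97.0 + 0.3923×720.9 + 0.4091×2292.1 = 1239.6923 per 100,000.
Rosland: 0.1987×106.0 + 0.3923×902.6 + 0.4091×2658.8 = 1462.7622 per 100,000.
Difference = 1239.6923 − 1462.7622 = -223.0699.

-223.1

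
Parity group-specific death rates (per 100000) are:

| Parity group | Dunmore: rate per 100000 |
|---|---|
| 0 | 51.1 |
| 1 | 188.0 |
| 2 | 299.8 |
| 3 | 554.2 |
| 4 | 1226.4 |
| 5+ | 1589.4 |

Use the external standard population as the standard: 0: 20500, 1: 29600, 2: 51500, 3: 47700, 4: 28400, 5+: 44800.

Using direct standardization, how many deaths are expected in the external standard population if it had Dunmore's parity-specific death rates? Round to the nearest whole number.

Expected deaths = Σ (standard pop × parity-specific rate ÷ 100000)
= 20500×51.1/100000 + 29600×188.0/100000 + 51500×299.8/100000 + 47700×554.2/100000 + 28400×1226.4/100000 + 44800×1589.4/100000
= 10.48 + 55.65 + 154.40 + 264.35 + 348.30 + 712.05 = 1545.22.

1545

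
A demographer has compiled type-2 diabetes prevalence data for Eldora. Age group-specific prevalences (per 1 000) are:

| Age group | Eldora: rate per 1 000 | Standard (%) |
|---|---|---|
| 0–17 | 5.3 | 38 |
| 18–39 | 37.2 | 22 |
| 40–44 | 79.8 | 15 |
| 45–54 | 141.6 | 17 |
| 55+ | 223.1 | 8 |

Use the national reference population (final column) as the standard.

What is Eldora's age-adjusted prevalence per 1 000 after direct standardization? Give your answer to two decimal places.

64.09

Standard weights: 0.38, 0.22, 0.15, 0.17, 0.08.
Standardized rate: 0.3800×5.3 + 0.2200×37.2 + 0.1500×79.8 + 0.1700×141.6 + 0.0800×223.1 = 64.0880 per 1 000.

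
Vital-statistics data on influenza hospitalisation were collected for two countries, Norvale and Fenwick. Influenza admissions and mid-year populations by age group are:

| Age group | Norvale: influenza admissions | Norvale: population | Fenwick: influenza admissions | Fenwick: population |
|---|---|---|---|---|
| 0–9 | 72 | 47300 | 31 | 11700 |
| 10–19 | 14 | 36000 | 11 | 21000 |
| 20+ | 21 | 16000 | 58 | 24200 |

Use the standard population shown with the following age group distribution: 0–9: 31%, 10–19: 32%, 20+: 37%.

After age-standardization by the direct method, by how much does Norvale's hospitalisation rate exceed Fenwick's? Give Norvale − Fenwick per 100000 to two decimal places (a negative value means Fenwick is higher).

Age-specific rates per 100000 for Norvale: 152.22, 38.89, 131.25.
For Fenwick: 264.96, 52.38, 239.67.
Standard weights: 0.31, 0.32, 0.37.
Norvale: 0.3100×152.22 + 0.3200×38.89 + 0.3700×131.25 = 108.1951 per 100000.
Fenwick: 0.3100×264.96 + 0.3200×52.38 + 0.3700×239.67 = 187.5763 per 100000.
Difference = 108.1951 − 187.5763 = -79.3812.

-79.38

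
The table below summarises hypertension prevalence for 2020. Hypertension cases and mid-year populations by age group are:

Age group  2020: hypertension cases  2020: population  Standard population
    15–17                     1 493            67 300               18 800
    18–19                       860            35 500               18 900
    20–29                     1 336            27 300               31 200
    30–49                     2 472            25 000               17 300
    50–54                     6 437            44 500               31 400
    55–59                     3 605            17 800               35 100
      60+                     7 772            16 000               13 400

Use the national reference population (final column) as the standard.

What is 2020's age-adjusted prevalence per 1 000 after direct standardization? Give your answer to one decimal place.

134.1

Age-specific rates per 1 000 for 2020: 22.184, 24.225, 48.938, 98.880, 144.652, 202.528, 485.750.
Standard total = 166 100; weights = 0.1132, 0.1138, 0.1878, 0.1042, 0.1890, 0.2113, 0.0807.
Standardized rate: 0.1132×22.184 + 0.1138×24.225 + 0.1878×48.938 + 0.1042×98.880 + 0.1890×144.652 + 0.2113×202.528 + 0.0807×485.750 = 134.0894 per 1 000.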